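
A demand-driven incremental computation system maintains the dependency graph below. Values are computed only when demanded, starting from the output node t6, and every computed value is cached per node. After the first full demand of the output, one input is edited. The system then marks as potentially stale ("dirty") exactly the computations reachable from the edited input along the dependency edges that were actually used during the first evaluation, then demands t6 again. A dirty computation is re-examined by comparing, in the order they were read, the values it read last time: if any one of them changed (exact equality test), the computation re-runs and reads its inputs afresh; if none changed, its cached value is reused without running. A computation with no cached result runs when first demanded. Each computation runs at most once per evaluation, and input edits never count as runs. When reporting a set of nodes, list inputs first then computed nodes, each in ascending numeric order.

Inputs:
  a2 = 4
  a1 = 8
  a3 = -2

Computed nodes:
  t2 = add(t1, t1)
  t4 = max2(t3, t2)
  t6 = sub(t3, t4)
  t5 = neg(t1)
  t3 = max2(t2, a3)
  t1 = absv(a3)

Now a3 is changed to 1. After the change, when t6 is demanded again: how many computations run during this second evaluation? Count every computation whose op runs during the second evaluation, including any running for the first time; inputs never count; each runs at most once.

Computations that run: t1, t2, t3, t4, t6 — 5 in total.

First evaluation (everything demanded from the output):
  t1 = absv(-2) = 2
  t2 = add(2, 2) = 4
  t3 = max2(4, -2) = 4
  t4 = max2(4, 4) = 4
  t6 = sub(4, 4) = 0

Propagation after the edit:
  t1: runs — a3 -2->1; result 1.
  t2: runs — t1 2->1; t1 2->1; result 2.
  t3: runs — t2 4->2; a3 -2->1; result 2.
  t4: runs — t3 4->2; t2 4->2; result 2.
  t6: runs — t3 4->2; t4 4->2; result 0 (same value as before).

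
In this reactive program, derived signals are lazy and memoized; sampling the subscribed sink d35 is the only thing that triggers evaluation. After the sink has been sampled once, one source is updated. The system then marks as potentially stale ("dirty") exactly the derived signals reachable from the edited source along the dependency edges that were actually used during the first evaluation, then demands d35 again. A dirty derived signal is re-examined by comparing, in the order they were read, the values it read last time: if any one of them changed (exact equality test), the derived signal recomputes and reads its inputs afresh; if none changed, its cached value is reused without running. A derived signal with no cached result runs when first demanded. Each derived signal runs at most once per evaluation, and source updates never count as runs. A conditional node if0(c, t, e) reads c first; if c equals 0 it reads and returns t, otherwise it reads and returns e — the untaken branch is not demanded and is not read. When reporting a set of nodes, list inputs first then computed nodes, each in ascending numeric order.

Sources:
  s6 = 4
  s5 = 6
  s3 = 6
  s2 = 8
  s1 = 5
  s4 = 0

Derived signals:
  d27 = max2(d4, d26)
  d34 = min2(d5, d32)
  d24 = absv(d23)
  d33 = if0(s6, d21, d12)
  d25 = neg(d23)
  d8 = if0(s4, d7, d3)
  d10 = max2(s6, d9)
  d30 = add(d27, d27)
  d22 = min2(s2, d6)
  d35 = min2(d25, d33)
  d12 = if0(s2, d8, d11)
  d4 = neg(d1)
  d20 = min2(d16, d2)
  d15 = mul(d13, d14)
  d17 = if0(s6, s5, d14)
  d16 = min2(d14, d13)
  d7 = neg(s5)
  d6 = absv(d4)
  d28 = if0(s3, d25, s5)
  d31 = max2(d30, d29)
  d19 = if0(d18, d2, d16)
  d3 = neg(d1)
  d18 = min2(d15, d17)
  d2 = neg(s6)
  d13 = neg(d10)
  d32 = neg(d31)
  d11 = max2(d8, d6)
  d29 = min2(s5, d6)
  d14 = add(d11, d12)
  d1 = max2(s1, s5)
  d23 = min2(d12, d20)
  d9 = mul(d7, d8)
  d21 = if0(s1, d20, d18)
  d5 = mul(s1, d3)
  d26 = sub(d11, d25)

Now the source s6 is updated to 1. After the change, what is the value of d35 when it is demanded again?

Demanding d35 again yields 6.
Note where the cutoff bites: d13 is checked, finds nothing changed, and keeps its cache.

First demand of the output computes:
  d1 = max2(5, 6) = 6
  d2 = neg(4) = -4
  d4 = neg(6) = -6
  d6 = absv(-6) = 6
  d7 = neg(6) = -6
  d8 = if0(s4=0 -> then branch d7) = -6
  d9 = mul(-6, -6) = 36
  d10 = max2(4, 36) = 36
  d11 = max2(-6, 6) = 6
  d12 = if0(s2=8 -> else branch d11) = 6
  d13 = neg(36) = -36
  d14 = add(6, 6) = 12
  d16 = min2(12, -36) = -36
  d20 = min2(-36, -4) = -36
  d23 = min2(6, -36) = -36
  d25 = neg(-36) = 36
  d33 = if0(s6=4 -> else branch d12) = 6
  d35 = min2(36, 6) = 6

After the edit, cleaning proceeds:
  d2: a read changed (s6 4->1) — executes, giving -1.
  d10: a read changed (s6 4->1) — executes, giving 36 — identical to its old value.
  d13: dirty, but its reads are unchanged (d10 unchanged); cached -36 stands.
  d16: dirty, but its reads are unchanged (d14 unchanged, d13 unchanged); cached -36 stands.
  d20: a read changed (d2 -4->-1) — executes, giving -36 — identical to its old value.
  d23: dirty, but its reads are unchanged (d12 unchanged, d20 unchanged); cached -36 stands.
  d25: dirty, but its reads are unchanged (d23 unchanged); cached 36 stands.
  d33: a read changed (s6 4->1) — executes, giving 6 — identical to its old value.
  d35: dirty, but its reads are unchanged (d25 unchanged, d33 unchanged); cached 6 stands.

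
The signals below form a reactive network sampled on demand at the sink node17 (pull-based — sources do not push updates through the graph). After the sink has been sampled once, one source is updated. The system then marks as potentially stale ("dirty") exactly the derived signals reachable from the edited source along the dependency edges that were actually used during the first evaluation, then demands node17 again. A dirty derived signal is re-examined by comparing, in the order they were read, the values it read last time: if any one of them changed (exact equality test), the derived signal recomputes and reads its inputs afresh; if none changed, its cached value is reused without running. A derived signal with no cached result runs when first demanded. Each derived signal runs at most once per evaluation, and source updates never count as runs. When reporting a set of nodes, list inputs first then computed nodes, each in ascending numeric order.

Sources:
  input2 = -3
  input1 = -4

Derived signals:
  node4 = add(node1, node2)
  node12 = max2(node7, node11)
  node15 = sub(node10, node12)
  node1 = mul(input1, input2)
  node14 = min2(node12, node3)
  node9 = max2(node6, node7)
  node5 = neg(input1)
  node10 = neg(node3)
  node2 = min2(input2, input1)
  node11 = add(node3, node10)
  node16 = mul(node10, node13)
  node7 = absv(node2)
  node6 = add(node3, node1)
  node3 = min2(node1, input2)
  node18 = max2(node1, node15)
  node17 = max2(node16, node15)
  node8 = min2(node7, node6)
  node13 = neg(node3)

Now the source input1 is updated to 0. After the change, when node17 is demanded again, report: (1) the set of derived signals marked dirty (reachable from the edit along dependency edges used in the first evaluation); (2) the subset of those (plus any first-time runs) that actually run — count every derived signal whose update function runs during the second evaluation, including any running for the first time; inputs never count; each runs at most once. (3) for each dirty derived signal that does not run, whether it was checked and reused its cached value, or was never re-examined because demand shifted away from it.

Initial pass — values computed on the first demand:
  node1 = mul(-4, -3) = 12
  node2 = min2(-3, -4) = -4
  node3 = min2(12, -3) = -3
  node7 = absv(-4) = 4
  node10 = neg(-3) = 3
  node11 = add(-3, 3) = 0
  node12 = max2(4, 0) = 4
  node13 = neg(-3) = 3
  node15 = sub(3, 4) = -1
  node16 = mul(3, 3) = 9
  node17 = max2(9, -1) = 9

Second demand — change propagation:
  node1: re-runs because input1 -4->0; new result 0.
  node2: re-runs because input1 -4->0; new result -3.
  node3: re-runs because node1 12->0; new result -3 (unchanged).
  node7: re-runs because node2 -4->-3; new result 3.
  node10: re-examined; everything it read last time is the same (node3 unchanged) — cache 3 kept, no run.
  node11: re-examined; everything it read last time is the same (node3 unchanged, node10 unchanged) — cache 0 kept, no run.
  node12: re-runs because node7 4->3; new result 3.
  node13: re-examined; everything it read last time is the same (node3 unchanged) — cache 3 kept, no run.
  node15: re-runs because node12 4->3; new result 0.
  node16: re-examined; everything it read last time is the same (node10 unchanged, node13 unchanged) — cache 9 kept, no run.
  node17: re-runs because node15 -1->0; new result 9 (unchanged).

The important point: at node10 every value read last time is unchanged, so the dirty flag clears without a run.

Dirty set: node1, node2, node3, node7, node10, node11, node12, node13, node15, node16, node17.
Run set: node1, node2, node3, node7, node12, node15, node17 (7 run).
Re-examined without running (cache reused): node10, node11, node13, node16.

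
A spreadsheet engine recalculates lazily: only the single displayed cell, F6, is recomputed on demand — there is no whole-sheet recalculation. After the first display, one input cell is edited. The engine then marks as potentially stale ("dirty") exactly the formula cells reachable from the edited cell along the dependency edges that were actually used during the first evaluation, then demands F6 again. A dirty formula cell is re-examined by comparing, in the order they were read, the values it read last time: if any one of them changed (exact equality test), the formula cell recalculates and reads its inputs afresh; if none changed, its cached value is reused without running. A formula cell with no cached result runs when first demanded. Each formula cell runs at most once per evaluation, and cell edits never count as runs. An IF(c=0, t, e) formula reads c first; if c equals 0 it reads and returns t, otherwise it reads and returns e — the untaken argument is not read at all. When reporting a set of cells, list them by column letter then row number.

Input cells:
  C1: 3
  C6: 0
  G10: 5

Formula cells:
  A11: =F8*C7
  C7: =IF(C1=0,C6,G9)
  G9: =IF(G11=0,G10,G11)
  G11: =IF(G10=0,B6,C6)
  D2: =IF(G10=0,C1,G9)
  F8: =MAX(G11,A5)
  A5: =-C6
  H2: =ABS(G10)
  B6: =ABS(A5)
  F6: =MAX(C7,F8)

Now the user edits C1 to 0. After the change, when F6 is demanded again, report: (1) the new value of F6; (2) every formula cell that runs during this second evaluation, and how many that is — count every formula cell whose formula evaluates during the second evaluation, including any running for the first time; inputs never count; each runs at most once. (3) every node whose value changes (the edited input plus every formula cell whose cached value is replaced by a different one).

New value of F6: 0.
Formula cells that run: C7, F6 — 2 in total.
Values that change: C1, C7, F6.

First evaluation (everything demanded from the output):
  A5 = -(0) = 0
  G11 = IF(G10=0: G10=5 -> else branch C6) = 0
  F8 = MAX(0, 0) = 0
  G9 = IF(G11=0: G11=0 -> then branch G10) = 5
  C7 = IF(C1=0: C1=3 -> else branch G9) = 5
  F6 = MAX(5, 0) = 5

Propagation after the edit:
  C7: runs — C1 3->0; result 0.
  F6: runs — C7 5->0; result 0.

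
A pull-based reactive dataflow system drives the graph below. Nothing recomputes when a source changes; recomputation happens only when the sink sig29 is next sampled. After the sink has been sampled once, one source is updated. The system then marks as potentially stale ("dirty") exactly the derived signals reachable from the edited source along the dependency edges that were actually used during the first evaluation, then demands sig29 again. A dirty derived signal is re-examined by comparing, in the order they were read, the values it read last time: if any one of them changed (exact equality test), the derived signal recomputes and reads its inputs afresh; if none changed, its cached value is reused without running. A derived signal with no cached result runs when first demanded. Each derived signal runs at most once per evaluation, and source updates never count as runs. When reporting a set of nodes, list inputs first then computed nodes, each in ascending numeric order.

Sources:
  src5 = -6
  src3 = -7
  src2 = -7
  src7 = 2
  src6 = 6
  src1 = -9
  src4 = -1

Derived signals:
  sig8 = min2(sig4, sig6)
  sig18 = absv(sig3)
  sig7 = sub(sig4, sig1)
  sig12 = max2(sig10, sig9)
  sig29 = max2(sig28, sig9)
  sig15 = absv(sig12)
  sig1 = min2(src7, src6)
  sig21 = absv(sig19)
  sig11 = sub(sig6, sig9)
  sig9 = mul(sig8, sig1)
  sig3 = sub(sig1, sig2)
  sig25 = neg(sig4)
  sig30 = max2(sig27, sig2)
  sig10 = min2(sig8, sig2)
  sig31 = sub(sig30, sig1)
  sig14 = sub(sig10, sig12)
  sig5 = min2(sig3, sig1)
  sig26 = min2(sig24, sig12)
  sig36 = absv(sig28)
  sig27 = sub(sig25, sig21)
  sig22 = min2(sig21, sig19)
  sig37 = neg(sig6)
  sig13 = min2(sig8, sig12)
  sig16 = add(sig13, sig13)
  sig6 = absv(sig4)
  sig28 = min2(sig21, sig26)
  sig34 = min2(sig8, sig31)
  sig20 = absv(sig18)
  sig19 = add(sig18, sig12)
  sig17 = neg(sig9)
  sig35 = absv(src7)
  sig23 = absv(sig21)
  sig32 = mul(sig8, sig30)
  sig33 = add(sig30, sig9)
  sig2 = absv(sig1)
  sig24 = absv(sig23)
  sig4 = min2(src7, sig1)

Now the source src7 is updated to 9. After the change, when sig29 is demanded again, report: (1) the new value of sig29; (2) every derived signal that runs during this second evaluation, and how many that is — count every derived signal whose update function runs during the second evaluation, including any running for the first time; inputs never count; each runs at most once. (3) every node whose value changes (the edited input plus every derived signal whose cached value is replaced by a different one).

New value of sig29: 36.
Derived signals that run: sig1, sig2, sig3, sig4, sig6, sig8, sig9, sig10, sig12, sig19, sig21, sig23, sig24, sig26, sig28, sig29 — 16 in total.
Values that change: src7, sig1, sig2, sig4, sig6, sig8, sig9, sig10, sig12, sig19, sig21, sig23, sig24, sig26, sig28, sig29.
Key observation: the cutoff stops propagation at sig18 — its inputs' values are unchanged, so it reuses its cache.

First evaluation (everything demanded from the output):
  sig1 = min2(2, 6) = 2
  sig2 = absv(2) = 2
  sig3 = sub(2, 2) = 0
  sig4 = min2(2, 2) = 2
  sig6 = absv(2) = 2
  sig8 = min2(2, 2) = 2
  sig9 = mul(2, 2) = 4
  sig10 = min2(2, 2) = 2
  sig12 = max2(2, 4) = 4
  sig18 = absv(0) = 0
  sig19 = add(0, 4) = 4
  sig21 = absv(4) = 4
  sig23 = absv(4) = 4
  sig24 = absv(4) = 4
  sig26 = min2(4, 4) = 4
  sig28 = min2(4, 4) = 4
  sig29 = max2(4, 4) = 4

Propagation after the edit:
  sig1: runs — src7 2->9; result 6.
  sig2: runs — sig1 2->6; result 6.
  sig3: runs — sig1 2->6; sig2 2->6; result 0 (same value as before).
  sig4: runs — src7 2->9; sig1 2->6; result 6.
  sig6: runs — sig4 2->6; result 6.
  sig8: runs — sig4 2->6; sig6 2->6; result 6.
  sig9: runs — sig8 2->6; sig1 2->6; result 36.
  sig10: runs — sig8 2->6; sig2 2->6; result 6.
  sig12: runs — sig10 2->6; sig9 4->36; result 36.
  sig18: checked — values it read are unchanged (sig3 unchanged); reused cached 0 without running.
  sig19: runs — sig12 4->36; result 36.
  sig21: runs — sig19 4->36; result 36.
  sig23: runs — sig21 4->36; result 36.
  sig24: runs — sig23 4->36; result 36.
  sig26: runs — sig24 4->36; sig12 4->36; result 36.
  sig28: runs — sig21 4->36; sig26 4->36; result 36.
  sig29: runs — sig28 4->36; sig9 4->36; result 36.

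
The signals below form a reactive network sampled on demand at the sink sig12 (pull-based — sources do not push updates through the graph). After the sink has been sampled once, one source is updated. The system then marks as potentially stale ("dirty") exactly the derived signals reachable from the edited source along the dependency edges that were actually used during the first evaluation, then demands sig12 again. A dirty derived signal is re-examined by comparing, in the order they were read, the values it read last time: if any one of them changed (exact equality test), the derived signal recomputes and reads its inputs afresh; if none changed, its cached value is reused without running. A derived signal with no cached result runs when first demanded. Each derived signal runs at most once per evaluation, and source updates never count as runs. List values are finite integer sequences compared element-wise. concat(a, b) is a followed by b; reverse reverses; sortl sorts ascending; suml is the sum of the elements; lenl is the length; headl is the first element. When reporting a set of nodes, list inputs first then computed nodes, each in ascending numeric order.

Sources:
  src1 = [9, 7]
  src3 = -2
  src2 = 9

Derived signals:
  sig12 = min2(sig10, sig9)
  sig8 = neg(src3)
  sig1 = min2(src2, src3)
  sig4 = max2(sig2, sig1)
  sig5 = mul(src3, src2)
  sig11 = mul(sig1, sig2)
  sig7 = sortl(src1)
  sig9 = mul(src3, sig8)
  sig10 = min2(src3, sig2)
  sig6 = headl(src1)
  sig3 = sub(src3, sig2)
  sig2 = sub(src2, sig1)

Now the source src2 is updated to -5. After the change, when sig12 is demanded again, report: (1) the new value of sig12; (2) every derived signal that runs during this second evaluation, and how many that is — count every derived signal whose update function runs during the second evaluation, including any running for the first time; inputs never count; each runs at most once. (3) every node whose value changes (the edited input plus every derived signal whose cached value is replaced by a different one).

Initial pass — values computed on the first demand:
  sig1 = min2(9, -2) = -2
  sig2 = sub(9, -2) = 11
  sig8 = neg(-2) = 2
  sig9 = mul(-2, 2) = -4
  sig10 = min2(-2, 11) = -2
  sig12 = min2(-2, -4) = -4

Second demand — change propagation:
  sig1: re-runs because src2 9->-5; new result -5.
  sig2: re-runs because src2 9->-5; sig1 -2->-5; new result 0.
  sig10: re-runs because sig2 11->0; new result -2 (unchanged).
  sig12: re-examined; everything it read last time is the same (sig10 unchanged, sig9 unchanged) — cache -4 kept, no run.

The important point: sig10 recomputes to an identical value, and the output ends up unchanged.

sig12 now evaluates to -4.
Run set: sig1, sig2, sig10 (3 run).
Changed values: src2, sig1, sig2.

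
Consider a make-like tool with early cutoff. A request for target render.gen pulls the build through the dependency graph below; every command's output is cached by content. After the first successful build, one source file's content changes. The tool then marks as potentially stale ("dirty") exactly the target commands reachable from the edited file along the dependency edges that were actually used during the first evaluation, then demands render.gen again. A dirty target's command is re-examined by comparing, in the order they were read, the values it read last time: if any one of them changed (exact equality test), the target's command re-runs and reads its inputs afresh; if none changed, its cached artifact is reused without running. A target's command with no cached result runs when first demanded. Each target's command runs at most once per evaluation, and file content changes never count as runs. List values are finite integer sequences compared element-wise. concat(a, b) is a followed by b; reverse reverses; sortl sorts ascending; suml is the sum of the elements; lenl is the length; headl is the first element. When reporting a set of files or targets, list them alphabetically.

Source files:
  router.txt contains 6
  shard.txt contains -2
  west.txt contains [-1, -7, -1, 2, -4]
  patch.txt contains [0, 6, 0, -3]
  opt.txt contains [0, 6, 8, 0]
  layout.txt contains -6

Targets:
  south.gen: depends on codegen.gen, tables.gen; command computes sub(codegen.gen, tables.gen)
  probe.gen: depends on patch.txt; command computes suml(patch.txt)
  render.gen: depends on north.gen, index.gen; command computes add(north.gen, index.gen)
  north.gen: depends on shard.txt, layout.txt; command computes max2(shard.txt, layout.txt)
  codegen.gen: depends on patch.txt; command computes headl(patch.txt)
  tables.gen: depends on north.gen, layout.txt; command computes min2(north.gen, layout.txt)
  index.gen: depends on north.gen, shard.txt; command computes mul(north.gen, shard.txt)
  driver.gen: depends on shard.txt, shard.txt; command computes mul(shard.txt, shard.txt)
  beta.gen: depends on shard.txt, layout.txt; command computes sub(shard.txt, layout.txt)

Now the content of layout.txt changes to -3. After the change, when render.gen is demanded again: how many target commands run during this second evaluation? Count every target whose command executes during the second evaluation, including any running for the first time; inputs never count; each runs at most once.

First demand of the output computes:
  north.gen = max2(-2, -6) = -2
  index.gen = mul(-2, -2) = 4
  render.gen = add(-2, 4) = 2

After the edit, cleaning proceeds:
  north.gen: a read changed (layout.txt -6->-3) — executes, giving -2 — identical to its old value.
  index.gen: dirty, but its reads are unchanged (north.gen unchanged, shard.txt unchanged); cached 4 stands.
  render.gen: dirty, but its reads are unchanged (north.gen unchanged, index.gen unchanged); cached 2 stands.

Note the absorption at north.gen: it re-runs yet its value is the same, leaving the output's value untouched.

1 target commands run: north.gen.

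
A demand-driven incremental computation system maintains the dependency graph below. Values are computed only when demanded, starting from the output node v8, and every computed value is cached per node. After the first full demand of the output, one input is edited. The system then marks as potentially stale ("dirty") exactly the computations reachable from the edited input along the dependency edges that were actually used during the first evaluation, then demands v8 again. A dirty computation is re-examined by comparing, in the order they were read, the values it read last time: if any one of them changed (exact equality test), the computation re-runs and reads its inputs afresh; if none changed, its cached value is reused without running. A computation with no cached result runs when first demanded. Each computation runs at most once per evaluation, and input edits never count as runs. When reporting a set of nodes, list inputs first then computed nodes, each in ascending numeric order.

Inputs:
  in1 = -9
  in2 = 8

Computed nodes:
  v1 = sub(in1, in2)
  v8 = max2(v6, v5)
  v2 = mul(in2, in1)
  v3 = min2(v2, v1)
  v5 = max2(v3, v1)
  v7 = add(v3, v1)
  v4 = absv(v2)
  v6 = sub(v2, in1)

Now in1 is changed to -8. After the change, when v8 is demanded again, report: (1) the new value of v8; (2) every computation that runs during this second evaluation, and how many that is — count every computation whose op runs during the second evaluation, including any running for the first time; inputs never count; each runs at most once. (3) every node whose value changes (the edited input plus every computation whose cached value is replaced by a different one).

New value of v8: -16.
Computations that run: v1, v2, v3, v5, v6, v8 — 6 in total.
Values that change: in1, v1, v2, v3, v5, v6, v8.

First evaluation (everything demanded from the output):
  v1 = sub(-9, 8) = -17
  v2 = mul(8, -9) = -72
  v3 = min2(-72, -17) = -72
  v5 = max2(-72, -17) = -17
  v6 = sub(-72, -9) = -63
  v8 = max2(-63, -17) = -17

Propagation after the edit:
  v1: runs — in1 -9->-8; result -16.
  v2: runs — in1 -9->-8; result -64.
  v3: runs — v2 -72->-64; v1 -17->-16; result -64.
  v5: runs — v3 -72->-64; v1 -17->-16; result -16.
  v6: runs — v2 -72->-64; in1 -9->-8; result -56.
  v8: runs — v6 -63->-56; v5 -17->-16; result -16.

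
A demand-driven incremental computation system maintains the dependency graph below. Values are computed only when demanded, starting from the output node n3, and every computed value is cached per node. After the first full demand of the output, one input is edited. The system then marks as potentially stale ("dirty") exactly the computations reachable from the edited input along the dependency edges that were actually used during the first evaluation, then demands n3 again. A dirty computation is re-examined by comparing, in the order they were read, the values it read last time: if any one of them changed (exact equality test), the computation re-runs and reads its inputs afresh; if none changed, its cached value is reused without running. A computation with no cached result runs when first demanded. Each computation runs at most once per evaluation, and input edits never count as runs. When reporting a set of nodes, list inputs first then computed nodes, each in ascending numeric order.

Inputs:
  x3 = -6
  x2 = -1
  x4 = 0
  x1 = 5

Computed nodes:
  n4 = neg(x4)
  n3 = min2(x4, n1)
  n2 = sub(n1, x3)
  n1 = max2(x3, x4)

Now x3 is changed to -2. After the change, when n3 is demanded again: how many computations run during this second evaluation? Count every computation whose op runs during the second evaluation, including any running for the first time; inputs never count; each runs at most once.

Computations that run: n1 — 1 in total.
Key observation: the change is absorbed at n1 — it re-runs but produces the same value, and the output's value is unchanged.

First evaluation (everything demanded from the output):
  n1 = max2(-6, 0) = 0
  n3 = min2(0, 0) = 0

Propagation after the edit:
  n1: runs — x3 -6->-2; result 0 (same value as before).
  n3: checked — values it read are unchanged (x4 unchanged, n1 unchanged); reused cached 0 without running.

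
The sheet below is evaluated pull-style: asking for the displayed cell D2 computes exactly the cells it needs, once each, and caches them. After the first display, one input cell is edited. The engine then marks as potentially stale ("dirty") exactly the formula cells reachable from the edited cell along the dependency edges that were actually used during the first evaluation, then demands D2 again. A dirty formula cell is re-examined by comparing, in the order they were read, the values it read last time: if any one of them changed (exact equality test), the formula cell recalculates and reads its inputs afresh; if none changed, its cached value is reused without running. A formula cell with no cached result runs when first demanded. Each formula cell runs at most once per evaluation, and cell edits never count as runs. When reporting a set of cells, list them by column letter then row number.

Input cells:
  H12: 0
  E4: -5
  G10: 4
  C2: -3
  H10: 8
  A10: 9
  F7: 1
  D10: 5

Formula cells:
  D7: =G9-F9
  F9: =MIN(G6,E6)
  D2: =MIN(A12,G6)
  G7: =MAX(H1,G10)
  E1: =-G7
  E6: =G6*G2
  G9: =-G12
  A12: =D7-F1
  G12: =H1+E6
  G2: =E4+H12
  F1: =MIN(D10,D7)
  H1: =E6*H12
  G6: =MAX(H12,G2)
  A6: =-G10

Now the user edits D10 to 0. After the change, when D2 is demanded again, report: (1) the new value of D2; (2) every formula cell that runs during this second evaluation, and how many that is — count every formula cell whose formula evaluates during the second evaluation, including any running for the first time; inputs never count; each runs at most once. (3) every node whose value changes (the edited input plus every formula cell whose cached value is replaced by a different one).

Demanding D2 again yields 0.
1 formula cells run: F1.
The nodes whose values change: D10.
Note the absorption at F1: it re-runs yet its value is the same, leaving the output's value untouched.

First demand of the output computes:
  G2 = -5 + 0 = -5
  G6 = MAX(0, -5) = 0
  E6 = 0 * -5 = 0
  F9 = MIN(0, 0) = 0
  H1 = 0 * 0 = 0
  G12 = 0 + 0 = 0
  G9 = -(0) = 0
  D7 = 0 - 0 = 0
  F1 = MIN(5, 0) = 0
  A12 = 0 - 0 = 0
  D2 = MIN(0, 0) = 0

After the edit, cleaning proceeds:
  F1: a read changed (D10 5->0) — executes, giving 0 — identical to its old value.
  A12: dirty, but its reads are unchanged (D7 unchanged, F1 unchanged); cached 0 stands.
  D2: dirty, but its reads are unchanged (A12 unchanged, G6 unchanged); cached 0 stands.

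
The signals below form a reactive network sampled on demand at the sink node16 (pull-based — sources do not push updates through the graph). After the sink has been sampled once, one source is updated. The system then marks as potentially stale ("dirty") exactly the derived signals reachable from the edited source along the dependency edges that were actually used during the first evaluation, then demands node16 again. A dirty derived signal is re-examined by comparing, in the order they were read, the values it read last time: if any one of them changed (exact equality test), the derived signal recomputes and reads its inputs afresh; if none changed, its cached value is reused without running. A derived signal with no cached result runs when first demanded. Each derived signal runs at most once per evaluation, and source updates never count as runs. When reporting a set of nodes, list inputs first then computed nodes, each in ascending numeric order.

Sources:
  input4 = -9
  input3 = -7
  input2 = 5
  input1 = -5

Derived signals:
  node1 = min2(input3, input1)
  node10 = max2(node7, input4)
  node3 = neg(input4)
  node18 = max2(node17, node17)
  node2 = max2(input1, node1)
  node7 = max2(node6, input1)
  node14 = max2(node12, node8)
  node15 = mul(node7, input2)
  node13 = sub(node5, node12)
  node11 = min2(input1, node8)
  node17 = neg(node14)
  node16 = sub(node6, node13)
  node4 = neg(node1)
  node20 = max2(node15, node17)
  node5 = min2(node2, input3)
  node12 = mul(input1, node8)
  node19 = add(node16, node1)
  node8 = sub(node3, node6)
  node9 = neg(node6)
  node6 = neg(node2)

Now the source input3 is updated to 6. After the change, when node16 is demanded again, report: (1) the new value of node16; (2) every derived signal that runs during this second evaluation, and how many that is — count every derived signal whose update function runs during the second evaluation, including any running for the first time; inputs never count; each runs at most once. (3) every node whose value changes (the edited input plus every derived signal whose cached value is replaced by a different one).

node16 now evaluates to -10.
Run set: node1, node2, node5, node13, node16 (5 run).
Changed values: input3, node1, node5, node13, node16.
The important point: at node6 every value read last time is unchanged, so the dirty flag clears without a run.

Initial pass — values computed on the first demand:
  node1 = min2(-7, -5) = -7
  node2 = max2(-5, -7) = -5
  node3 = neg(-9) = 9
  node5 = min2(-5, -7) = -7
  node6 = neg(-5) = 5
  node8 = sub(9, 5) = 4
  node12 = mul(-5, 4) = -20
  node13 = sub(-7, -20) = 13
  node16 = sub(5, 13) = -8

Second demand — change propagation:
  node1: re-runs because input3 -7->6; new result -5.
  node2: re-runs because node1 -7->-5; new result -5 (unchanged).
  node5: re-runs because input3 -7->6; new result -5.
  node6: re-examined; everything it read last time is the same (node2 unchanged) — cache 5 kept, no run.
  node8: re-examined; everything it read last time is the same (node3 unchanged, node6 unchanged) — cache 4 kept, no run.
  node12: re-examined; everything it read last time is the same (input1 unchanged, node8 unchanged) — cache -20 kept, no run.
  node13: re-runs because node5 -7->-5; new result 15.
  node16: re-runs because node13 13->15; new result -10.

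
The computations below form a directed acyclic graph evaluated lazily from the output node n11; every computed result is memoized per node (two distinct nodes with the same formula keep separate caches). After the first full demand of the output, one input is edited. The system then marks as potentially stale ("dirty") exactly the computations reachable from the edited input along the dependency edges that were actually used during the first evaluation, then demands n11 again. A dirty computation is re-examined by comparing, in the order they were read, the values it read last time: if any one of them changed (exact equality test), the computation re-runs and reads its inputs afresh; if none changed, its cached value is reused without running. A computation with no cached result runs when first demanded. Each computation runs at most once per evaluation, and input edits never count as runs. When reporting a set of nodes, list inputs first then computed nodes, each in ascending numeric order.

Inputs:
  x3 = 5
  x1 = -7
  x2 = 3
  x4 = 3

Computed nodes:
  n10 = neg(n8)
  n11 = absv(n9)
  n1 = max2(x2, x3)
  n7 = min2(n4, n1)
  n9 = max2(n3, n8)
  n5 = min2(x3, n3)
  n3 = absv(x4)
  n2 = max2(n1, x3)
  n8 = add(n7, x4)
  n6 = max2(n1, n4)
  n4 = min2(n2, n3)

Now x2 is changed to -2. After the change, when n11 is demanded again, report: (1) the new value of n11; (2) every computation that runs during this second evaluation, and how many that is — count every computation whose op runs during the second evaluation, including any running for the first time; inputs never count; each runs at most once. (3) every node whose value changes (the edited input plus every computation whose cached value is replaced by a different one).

Demanding n11 again yields 6.
1 computations run: n1.
The nodes whose values change: x2.
Note the absorption at n1: it re-runs yet its value is the same, leaving the output's value untouched.

First demand of the output computes:
  n1 = max2(3, 5) = 5
  n2 = max2(5, 5) = 5
  n3 = absv(3) = 3
  n4 = min2(5, 3) = 3
  n7 = min2(3, 5) = 3
  n8 = add(3, 3) = 6
  n9 = max2(3, 6) = 6
  n11 = absv(6) = 6

After the edit, cleaning proceeds:
  n1: a read changed (x2 3->-2) — executes, giving 5 — identical to its old value.
  n2: dirty, but its reads are unchanged (n1 unchanged, x3 unchanged); cached 5 stands.
  n4: dirty, but its reads are unchanged (n2 unchanged, n3 unchanged); cached 3 stands.
  n7: dirty, but its reads are unchanged (n4 unchanged, n1 unchanged); cached 3 stands.
  n8: dirty, but its reads are unchanged (n7 unchanged, x4 unchanged); cached 6 stands.
  n9: dirty, but its reads are unchanged (n3 unchanged, n8 unchanged); cached 6 stands.
  n11: dirty, but its reads are unchanged (n9 unchanged); cached 6 stands.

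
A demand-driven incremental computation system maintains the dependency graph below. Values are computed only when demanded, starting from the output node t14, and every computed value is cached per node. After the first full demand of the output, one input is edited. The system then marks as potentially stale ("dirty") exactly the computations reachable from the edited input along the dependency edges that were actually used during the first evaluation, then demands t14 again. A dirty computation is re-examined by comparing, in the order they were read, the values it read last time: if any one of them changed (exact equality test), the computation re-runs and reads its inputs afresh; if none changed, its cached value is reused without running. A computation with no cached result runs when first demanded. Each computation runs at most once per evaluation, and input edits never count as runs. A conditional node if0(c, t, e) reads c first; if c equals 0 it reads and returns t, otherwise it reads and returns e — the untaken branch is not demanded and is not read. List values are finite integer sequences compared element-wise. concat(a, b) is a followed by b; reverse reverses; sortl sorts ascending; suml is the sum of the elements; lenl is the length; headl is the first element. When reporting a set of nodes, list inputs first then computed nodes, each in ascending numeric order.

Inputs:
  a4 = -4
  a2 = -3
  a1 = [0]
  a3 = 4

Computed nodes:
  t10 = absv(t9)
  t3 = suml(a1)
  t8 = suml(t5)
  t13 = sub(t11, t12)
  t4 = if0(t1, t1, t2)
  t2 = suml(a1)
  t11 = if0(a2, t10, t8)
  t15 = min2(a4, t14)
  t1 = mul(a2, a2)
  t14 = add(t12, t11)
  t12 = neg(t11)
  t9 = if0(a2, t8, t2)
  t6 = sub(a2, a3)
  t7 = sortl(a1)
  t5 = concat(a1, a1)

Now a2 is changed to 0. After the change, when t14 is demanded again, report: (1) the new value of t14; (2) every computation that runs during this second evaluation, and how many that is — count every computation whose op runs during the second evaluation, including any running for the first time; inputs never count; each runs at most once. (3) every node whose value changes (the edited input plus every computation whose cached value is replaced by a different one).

New value of t14: 0.
Computations that run: t9, t10, t11 — 3 in total.
Values that change: a2.
Key observation: a condition flipped, so demand reaches new nodes — t9, t10 run for the first time.

First evaluation (everything demanded from the output):
  t5 = concat([0], [0]) = [0, 0]
  t8 = suml([0, 0]) = 0
  t11 = if0(a2=-3 -> else branch t8) = 0
  t12 = neg(0) = 0
  t14 = add(0, 0) = 0

Propagation after the edit:
  t9: demanded for the first time — runs, produces 0.
  t10: demanded for the first time — runs, produces 0.
  t11: runs — a2 -3->0; result 0 (same value as before).
  t12: checked — values it read are unchanged (t11 unchanged); reused cached 0 without running.
  t14: checked — values it read are unchanged (t12 unchanged, t11 unchanged); reused cached 0 without running.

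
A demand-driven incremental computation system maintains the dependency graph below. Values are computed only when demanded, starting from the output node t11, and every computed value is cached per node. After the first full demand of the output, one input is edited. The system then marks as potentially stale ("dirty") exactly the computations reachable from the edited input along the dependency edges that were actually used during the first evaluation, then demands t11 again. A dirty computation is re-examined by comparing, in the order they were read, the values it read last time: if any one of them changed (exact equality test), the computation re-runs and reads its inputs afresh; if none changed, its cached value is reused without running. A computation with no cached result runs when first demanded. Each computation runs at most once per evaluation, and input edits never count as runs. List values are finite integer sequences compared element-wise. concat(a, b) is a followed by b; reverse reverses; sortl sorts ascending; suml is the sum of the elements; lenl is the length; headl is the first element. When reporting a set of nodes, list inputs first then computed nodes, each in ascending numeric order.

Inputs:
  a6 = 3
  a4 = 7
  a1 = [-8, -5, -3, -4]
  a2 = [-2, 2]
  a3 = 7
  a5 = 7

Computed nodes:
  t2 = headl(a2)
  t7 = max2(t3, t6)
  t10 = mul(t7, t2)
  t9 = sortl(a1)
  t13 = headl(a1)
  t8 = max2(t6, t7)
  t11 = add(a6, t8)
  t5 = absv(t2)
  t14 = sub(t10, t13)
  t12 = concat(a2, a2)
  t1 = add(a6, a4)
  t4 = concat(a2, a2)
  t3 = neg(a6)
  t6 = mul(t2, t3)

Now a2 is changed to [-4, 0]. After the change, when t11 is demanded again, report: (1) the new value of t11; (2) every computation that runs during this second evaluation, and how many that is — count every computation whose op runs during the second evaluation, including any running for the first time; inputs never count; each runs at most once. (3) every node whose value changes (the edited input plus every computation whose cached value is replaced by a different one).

New value of t11: 15.
Computations that run: t2, t6, t7, t8, t11 — 5 in total.
Values that change: a2, t2, t6, t7, t8, t11.

First evaluation (everything demanded from the output):
  t2 = headl([-2, 2]) = -2
  t3 = neg(3) = -3
  t6 = mul(-2, -3) = 6
  t7 = max2(-3, 6) = 6
  t8 = max2(6, 6) = 6
  t11 = add(3, 6) = 9

Propagation after the edit:
  t2: runs — a2 [-2, 2]->[-4, 0]; result -4.
  t6: runs — t2 -2->-4; result 12.
  t7: runs — t6 6->12; result 12.
  t8: runs — t6 6->12; t7 6->12; result 12.
  t11: runs — t8 6->12; result 15.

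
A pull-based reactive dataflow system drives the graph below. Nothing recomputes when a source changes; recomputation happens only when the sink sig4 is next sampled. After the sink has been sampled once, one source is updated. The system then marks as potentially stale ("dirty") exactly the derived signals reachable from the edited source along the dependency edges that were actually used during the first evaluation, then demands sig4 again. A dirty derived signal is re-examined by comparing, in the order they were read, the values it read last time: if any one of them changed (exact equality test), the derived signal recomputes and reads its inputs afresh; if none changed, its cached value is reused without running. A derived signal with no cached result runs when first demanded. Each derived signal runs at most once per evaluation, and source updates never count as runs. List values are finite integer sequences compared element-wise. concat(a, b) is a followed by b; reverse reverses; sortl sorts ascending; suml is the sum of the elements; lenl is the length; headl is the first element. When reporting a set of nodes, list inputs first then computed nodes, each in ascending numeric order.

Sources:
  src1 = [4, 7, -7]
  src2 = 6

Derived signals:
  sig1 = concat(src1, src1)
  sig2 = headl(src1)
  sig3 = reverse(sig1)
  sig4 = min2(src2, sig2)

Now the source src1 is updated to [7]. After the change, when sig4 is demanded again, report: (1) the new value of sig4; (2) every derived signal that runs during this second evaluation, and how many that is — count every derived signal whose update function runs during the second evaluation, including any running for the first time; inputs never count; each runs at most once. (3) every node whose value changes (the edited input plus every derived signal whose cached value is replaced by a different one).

New value of sig4: 6.
Derived signals that run: sig2, sig4 — 2 in total.
Values that change: src1, sig2, sig4.

First evaluation (everything demanded from the output):
  sig2 = headl([4, 7, -7]) = 4
  sig4 = min2(6, 4) = 4

Propagation after the edit:
  sig2: runs — src1 [4, 7, -7]->[7]; result 7.
  sig4: runs — sig2 4->7; result 6.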